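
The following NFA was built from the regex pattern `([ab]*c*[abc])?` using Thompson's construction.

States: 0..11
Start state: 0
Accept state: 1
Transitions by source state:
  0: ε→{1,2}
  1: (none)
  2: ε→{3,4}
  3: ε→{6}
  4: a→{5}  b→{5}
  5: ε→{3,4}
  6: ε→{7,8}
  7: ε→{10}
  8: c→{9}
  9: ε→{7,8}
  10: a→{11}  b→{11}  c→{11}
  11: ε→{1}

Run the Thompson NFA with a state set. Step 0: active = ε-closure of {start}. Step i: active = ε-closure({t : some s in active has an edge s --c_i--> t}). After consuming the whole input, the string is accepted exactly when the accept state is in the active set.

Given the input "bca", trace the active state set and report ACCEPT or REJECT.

initial (ε-close {0}): {0,1,2,3,4,6,7,8,10}
'b' @ 1: {1,3,4,5,6,7,8,10,11}  (accept∈set)
'c' @ 2: {1,7,8,9,10,11}  (accept∈set)
'a' @ 3: {1,11}  (accept∈set)
after full input: {1,11}  (accept=1 in)

Answer: ACCEPT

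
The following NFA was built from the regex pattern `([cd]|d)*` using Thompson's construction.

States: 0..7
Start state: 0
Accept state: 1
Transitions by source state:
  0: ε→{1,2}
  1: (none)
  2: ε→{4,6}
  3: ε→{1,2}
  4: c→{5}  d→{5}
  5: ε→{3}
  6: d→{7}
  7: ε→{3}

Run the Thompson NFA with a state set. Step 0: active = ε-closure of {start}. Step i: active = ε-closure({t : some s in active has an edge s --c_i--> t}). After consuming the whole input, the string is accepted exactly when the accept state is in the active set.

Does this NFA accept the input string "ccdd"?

S₀ = ε-closure({0}) = {0,1,2,4,6}
'c' @ 1: {1,2,3,4,5,6}  (accept∈set)
'c' @ 2: {1,2,3,4,5,6}  (accept∈set)
'd' @ 3: {1,2,3,4,5,6,7}  (accept∈set)
'd' @ 4: {1,2,3,4,5,6,7}  (accept∈set)
end set {1,2,3,4,5,6,7} — state 1 in

Answer: ACCEPT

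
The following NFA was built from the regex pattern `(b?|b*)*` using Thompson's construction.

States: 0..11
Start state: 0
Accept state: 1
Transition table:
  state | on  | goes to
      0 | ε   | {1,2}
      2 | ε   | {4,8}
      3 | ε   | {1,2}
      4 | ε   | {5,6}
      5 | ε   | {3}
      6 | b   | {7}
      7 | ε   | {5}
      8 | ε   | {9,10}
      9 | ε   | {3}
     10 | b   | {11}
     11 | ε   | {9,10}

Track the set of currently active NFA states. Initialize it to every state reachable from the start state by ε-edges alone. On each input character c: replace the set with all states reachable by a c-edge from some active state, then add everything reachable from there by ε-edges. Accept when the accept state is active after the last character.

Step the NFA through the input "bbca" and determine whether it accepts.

initial (ε-close {0}): {0,1,2,3,4,5,6,8,9,10}
'b' @ 1: {1,2,3,4,5,6,7,8,9,10,11}  [accepting]
'b' @ 2: {1,2,3,4,5,6,7,8,9,10,11}  [accepting]
'c' @ 3: {}  — state set empty
rest 'a' ignored (set empty)
final: {}; accept 1 not in set

Answer: REJECT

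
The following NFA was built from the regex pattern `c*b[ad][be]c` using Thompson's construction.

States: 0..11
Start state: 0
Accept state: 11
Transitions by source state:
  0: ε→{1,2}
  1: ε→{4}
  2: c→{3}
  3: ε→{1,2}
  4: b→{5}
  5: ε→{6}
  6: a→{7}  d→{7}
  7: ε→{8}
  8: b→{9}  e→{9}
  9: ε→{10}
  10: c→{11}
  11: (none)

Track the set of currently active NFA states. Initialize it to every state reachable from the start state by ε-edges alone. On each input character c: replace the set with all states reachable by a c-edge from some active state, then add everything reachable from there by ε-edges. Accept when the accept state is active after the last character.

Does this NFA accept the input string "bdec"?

Answer: ACCEPT

Derivation:
S₀ = ε-closure({0}) = {0,1,2,4}
'b' @ 1: {5,6}
'd' @ 2: {7,8}
'e' @ 3: {9,10}
'c' @ 4: {11}  [accepting]
after full input: {11}  (accept=11 in)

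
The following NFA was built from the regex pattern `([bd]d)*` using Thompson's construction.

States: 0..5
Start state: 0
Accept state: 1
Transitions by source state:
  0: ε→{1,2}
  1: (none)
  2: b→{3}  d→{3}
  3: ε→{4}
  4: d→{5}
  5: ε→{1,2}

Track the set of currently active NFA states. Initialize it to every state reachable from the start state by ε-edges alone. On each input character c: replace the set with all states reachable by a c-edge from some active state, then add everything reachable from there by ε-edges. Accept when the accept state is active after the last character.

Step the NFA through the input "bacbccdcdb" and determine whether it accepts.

S₀ = ε-closure({0}) = {0,1,2}
'b' @ 1: {3,4}
'a' @ 2: {}  — state set empty
rest 'cbccdcdb' ignored (set empty)
final: {}; accept 1 not in set

Answer: REJECT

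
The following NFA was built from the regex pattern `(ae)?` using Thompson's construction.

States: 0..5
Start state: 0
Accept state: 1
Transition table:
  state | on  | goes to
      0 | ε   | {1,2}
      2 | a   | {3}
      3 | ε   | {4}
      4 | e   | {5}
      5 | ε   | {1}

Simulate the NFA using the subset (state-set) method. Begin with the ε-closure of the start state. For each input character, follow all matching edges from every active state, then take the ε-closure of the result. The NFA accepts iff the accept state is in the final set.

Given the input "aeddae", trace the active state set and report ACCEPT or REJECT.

Answer: REJECT

Trace:
initial (ε-close {0}): {0,1,2}
'a' @ 1: {3,4}
'e' @ 2: {1,5}  ✓accept
'd' @ 3: {}  — dead — no transitions
rest 'dae' ignored (set empty)
end set {} — state 1 not in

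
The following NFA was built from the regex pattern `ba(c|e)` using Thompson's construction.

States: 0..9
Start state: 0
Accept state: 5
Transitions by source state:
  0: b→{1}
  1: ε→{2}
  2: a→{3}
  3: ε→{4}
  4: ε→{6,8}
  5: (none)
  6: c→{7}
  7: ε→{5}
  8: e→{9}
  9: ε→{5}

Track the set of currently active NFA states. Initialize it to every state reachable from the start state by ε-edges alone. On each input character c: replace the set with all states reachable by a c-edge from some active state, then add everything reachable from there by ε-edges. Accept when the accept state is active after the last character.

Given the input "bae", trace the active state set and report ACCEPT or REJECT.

initial (ε-close {0}): {0}
'b' @ 1: {1,2}
'a' @ 2: {3,4,6,8}
'e' @ 3: {5,9}  [accepting]
final: {5,9}; accept 5 in set

Answer: ACCEPT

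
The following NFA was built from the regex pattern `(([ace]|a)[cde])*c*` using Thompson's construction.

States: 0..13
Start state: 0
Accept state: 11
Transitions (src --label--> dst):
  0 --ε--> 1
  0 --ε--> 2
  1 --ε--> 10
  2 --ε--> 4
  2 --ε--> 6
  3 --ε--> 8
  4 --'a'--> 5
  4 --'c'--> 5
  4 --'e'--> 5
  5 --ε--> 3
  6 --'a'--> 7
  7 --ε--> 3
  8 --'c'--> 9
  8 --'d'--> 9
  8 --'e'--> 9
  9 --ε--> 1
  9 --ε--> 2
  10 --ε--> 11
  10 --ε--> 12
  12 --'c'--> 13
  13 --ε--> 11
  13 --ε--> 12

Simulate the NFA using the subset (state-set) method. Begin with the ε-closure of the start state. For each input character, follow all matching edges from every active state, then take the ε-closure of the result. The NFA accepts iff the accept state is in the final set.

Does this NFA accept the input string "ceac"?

Answer: ACCEPT

Derivation:
S₀ = ε-closure({0}) = {0,1,2,4,6,10,11,12}
'c' @ 1: {3,5,8,11,12,13}  ✓accept
'e' @ 2: {1,2,4,6,9,10,11,12}  ✓accept
'a' @ 3: {3,5,7,8}
'c' @ 4: {1,2,4,6,9,10,11,12}  ✓accept
after full input: {1,2,4,6,9,10,11,12}  (accept=11 in)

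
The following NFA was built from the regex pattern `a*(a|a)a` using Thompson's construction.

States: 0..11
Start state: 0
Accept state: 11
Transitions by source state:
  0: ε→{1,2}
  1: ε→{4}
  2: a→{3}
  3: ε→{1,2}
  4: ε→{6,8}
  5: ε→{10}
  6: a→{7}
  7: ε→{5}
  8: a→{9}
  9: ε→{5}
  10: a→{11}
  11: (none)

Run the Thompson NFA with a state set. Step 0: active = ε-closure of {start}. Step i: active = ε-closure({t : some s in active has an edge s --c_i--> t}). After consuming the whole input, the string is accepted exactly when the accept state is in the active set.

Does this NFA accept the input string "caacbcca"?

Answer: REJECT

Trace:
S₀ = ε-closure({0}) = {0,1,2,4,6,8}
'c' @ 1: {}  — no active states
rest 'aacbcca' ignored (set empty)
after full input: {}  (accept=11 not in)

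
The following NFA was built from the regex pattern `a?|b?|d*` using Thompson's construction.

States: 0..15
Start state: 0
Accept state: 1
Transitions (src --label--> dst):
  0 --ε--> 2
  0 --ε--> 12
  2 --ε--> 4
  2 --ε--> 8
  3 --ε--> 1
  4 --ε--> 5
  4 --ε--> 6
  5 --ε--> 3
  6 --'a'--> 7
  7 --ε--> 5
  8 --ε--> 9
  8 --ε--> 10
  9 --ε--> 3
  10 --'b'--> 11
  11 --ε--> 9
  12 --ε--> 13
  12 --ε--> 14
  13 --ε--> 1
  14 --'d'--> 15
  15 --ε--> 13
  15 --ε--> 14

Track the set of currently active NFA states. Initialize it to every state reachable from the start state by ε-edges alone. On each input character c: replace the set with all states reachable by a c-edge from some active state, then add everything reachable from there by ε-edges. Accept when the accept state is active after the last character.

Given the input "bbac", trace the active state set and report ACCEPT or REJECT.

Answer: REJECT

Trace:
initial (ε-close {0}): {0,1,2,3,4,5,6,8,9,10,12,13,14}
'b' @ 1: {1,3,9,11}  (accept∈set)
'b' @ 2: {}  — state set empty
rest 'ac' ignored (set empty)
end set {} — state 1 not in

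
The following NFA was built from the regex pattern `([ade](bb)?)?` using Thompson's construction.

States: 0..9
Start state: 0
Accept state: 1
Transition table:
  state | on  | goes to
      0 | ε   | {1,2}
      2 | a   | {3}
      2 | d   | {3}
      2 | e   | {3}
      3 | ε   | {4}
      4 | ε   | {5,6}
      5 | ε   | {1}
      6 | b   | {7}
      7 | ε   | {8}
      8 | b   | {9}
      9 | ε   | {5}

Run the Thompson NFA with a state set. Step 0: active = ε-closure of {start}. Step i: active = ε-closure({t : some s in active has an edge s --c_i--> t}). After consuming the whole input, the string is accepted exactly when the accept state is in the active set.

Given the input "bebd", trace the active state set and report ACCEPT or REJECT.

Answer: REJECT

Trace:
initial (ε-close {0}): {0,1,2}
'b' @ 1: {}  — no active states
rest 'ebd' ignored (set empty)
final: {}; accept 1 not in set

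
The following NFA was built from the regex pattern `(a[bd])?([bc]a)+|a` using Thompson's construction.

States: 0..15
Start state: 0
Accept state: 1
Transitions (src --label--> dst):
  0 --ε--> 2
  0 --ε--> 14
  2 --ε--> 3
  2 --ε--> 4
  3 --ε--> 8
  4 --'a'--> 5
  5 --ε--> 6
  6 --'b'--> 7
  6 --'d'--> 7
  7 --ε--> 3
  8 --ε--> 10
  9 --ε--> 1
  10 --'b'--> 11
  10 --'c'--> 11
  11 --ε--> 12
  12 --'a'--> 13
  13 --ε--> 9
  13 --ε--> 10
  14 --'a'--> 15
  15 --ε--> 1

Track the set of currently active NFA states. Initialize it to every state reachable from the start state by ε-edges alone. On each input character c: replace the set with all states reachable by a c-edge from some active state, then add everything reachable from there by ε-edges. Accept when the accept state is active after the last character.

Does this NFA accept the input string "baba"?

Answer: ACCEPT

Trace:
initial (ε-close {0}): {0,2,3,4,8,10,14}
'b' @ 1: {11,12}
'a' @ 2: {1,9,10,13}  (accept∈set)
'b' @ 3: {11,12}
'a' @ 4: {1,9,10,13}  (accept∈set)
end set {1,9,10,13} — state 1 in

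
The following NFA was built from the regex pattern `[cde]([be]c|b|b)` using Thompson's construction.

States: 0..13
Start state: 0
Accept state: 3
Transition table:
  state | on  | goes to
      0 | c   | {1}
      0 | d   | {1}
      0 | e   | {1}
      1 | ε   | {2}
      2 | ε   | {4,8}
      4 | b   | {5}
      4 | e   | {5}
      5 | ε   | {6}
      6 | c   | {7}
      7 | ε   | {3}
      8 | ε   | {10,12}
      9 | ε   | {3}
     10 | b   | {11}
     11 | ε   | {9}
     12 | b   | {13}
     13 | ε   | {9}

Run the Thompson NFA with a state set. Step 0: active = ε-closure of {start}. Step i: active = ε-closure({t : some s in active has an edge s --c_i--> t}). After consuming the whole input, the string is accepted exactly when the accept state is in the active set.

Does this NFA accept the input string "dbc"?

initial (ε-close {0}): {0}
'd' @ 1: {1,2,4,8,10,12}
'b' @ 2: {3,5,6,9,11,13}  (accept∈set)
'c' @ 3: {3,7}  (accept∈set)
final: {3,7}; accept 3 in set

Answer: ACCEPT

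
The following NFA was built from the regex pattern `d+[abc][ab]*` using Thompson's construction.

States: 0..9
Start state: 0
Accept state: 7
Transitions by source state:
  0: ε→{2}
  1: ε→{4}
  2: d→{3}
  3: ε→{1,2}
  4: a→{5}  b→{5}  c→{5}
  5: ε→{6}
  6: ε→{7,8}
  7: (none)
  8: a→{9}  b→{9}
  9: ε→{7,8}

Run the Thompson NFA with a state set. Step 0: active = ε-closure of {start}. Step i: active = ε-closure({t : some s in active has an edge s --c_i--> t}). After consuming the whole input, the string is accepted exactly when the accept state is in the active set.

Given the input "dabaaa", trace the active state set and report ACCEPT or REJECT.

Answer: ACCEPT

Derivation:
start: ε-closure({0}) = {0,2}
'd' @ 1: {1,2,3,4}
'a' @ 2: {5,6,7,8}  ✓accept
'b' @ 3: {7,8,9}  ✓accept
'a' @ 4: {7,8,9}  ✓accept
'a' @ 5: {7,8,9}  ✓accept
'a' @ 6: {7,8,9}  ✓accept
end set {7,8,9} — state 7 in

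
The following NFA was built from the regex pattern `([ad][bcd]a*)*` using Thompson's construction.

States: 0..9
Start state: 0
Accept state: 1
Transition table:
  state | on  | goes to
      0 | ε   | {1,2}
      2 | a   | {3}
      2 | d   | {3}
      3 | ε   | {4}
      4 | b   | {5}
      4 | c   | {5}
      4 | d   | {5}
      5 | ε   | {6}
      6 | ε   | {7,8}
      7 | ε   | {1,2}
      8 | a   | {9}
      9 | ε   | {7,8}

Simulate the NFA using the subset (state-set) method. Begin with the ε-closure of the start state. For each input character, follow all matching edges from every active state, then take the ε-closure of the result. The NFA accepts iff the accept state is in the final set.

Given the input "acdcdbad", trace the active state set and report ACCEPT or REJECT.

start: ε-closure({0}) = {0,1,2}
'a' @ 1: {3,4}
'c' @ 2: {1,2,5,6,7,8}  ✓accept
'd' @ 3: {3,4}
'c' @ 4: {1,2,5,6,7,8}  ✓accept
'd' @ 5: {3,4}
'b' @ 6: {1,2,5,6,7,8}  ✓accept
'a' @ 7: {1,2,3,4,7,8,9}  ✓accept
'd' @ 8: {1,2,3,4,5,6,7,8}  ✓accept
final: {1,2,3,4,5,6,7,8}; accept 1 in set

Answer: ACCEPT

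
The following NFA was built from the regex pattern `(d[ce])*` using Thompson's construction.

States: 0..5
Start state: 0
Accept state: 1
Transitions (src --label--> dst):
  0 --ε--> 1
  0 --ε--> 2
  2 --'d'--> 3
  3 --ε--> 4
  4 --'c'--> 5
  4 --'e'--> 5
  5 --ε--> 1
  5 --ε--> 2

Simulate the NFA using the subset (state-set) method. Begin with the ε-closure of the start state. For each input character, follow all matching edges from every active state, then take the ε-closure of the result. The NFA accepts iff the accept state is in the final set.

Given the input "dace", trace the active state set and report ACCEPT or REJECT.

initial (ε-close {0}): {0,1,2}
'd' @ 1: {3,4}
'a' @ 2: {}  — no active states
rest 'ce' ignored (set empty)
final: {}; accept 1 not in set

Answer: REJECT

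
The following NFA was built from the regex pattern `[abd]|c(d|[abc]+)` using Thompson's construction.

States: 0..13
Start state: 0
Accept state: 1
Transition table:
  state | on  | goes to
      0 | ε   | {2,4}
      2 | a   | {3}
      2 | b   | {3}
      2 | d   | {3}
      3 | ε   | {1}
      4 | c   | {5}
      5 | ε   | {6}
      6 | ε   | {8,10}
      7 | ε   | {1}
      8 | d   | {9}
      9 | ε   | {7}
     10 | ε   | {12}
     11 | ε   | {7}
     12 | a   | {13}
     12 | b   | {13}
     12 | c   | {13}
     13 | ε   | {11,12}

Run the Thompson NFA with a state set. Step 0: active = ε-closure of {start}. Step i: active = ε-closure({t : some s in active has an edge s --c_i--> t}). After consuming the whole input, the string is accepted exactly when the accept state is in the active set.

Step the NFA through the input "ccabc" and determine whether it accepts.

Answer: ACCEPT

Trace:
start: ε-closure({0}) = {0,2,4}
'c' @ 1: {5,6,8,10,12}
'c' @ 2: {1,7,11,12,13}  [accepting]
'a' @ 3: {1,7,11,12,13}  [accepting]
'b' @ 4: {1,7,11,12,13}  [accepting]
'c' @ 5: {1,7,11,12,13}  [accepting]
after full input: {1,7,11,12,13}  (accept=1 in)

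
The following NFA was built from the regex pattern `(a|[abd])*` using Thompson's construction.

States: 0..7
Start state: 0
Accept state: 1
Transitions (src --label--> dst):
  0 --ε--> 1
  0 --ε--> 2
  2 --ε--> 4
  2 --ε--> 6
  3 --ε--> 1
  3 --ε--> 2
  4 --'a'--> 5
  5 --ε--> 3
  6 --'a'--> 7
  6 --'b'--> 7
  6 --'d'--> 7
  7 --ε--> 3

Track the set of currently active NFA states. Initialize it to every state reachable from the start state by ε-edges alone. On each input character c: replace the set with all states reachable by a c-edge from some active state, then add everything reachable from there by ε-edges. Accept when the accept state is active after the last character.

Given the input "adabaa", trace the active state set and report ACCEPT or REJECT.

start: ε-closure({0}) = {0,1,2,4,6}
'a' @ 1: {1,2,3,4,5,6,7}  (accept∈set)
'd' @ 2: {1,2,3,4,6,7}  (accept∈set)
'a' @ 3: {1,2,3,4,5,6,7}  (accept∈set)
'b' @ 4: {1,2,3,4,6,7}  (accept∈set)
'a' @ 5: {1,2,3,4,5,6,7}  (accept∈set)
'a' @ 6: {1,2,3,4,5,6,7}  (accept∈set)
final: {1,2,3,4,5,6,7}; accept 1 in set

Answer: ACCEPT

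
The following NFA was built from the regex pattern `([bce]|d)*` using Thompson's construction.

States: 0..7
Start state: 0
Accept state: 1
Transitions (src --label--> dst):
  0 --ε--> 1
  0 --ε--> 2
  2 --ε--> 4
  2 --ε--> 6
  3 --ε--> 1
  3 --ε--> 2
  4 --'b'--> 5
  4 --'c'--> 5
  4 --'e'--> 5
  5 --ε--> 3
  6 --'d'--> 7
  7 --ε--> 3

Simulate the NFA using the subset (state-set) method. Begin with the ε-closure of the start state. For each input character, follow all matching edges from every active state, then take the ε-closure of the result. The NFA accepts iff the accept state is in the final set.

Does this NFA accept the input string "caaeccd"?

S₀ = ε-closure({0}) = {0,1,2,4,6}
'c' @ 1: {1,2,3,4,5,6}  ✓accept
'a' @ 2: {}  — no active states
rest 'aeccd' ignored (set empty)
after full input: {}  (accept=1 not in)

Answer: REJECT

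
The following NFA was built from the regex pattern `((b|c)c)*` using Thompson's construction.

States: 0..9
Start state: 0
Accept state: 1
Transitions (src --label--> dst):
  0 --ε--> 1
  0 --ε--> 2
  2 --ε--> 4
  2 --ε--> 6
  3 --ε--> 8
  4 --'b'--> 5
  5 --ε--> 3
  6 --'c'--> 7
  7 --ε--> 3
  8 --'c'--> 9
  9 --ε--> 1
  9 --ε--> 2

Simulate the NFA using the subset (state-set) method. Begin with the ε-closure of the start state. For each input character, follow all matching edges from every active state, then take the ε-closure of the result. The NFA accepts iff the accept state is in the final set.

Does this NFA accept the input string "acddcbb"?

Answer: REJECT

Derivation:
S₀ = ε-closure({0}) = {0,1,2,4,6}
'a' @ 1: {}  — state set empty
rest 'cddcbb' ignored (set empty)
after full input: {}  (accept=1 not in)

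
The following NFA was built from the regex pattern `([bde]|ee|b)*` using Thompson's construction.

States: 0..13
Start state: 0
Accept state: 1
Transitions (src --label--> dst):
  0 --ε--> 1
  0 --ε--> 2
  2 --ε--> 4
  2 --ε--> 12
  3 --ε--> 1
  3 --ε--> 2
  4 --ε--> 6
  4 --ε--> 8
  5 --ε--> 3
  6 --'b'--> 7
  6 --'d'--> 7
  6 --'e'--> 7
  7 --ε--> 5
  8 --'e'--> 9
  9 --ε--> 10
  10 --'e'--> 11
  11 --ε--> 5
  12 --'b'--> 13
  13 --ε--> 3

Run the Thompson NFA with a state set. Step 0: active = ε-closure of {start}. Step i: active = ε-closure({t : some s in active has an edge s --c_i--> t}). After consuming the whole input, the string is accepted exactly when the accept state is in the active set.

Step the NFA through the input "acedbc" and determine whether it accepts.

Answer: REJECT

Derivation:
S₀ = ε-closure({0}) = {0,1,2,4,6,8,12}
'a' @ 1: {}  — dead — no transitions
rest 'cedbc' ignored (set empty)
end set {} — state 1 not in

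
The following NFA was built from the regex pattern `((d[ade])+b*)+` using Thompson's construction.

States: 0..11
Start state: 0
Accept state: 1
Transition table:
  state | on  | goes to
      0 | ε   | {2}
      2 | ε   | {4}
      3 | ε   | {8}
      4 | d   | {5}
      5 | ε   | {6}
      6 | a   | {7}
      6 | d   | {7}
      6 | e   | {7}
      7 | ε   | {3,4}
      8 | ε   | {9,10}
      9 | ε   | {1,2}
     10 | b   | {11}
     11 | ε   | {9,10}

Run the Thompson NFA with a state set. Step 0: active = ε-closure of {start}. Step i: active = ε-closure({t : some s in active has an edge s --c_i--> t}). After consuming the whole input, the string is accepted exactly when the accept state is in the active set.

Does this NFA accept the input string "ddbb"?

Answer: ACCEPT

Trace:
S₀ = ε-closure({0}) = {0,2,4}
'd' @ 1: {5,6}
'd' @ 2: {1,2,3,4,7,8,9,10}  [accepting]
'b' @ 3: {1,2,4,9,10,11}  [accepting]
'b' @ 4: {1,2,4,9,10,11}  [accepting]
after full input: {1,2,4,9,10,11}  (accept=1 in)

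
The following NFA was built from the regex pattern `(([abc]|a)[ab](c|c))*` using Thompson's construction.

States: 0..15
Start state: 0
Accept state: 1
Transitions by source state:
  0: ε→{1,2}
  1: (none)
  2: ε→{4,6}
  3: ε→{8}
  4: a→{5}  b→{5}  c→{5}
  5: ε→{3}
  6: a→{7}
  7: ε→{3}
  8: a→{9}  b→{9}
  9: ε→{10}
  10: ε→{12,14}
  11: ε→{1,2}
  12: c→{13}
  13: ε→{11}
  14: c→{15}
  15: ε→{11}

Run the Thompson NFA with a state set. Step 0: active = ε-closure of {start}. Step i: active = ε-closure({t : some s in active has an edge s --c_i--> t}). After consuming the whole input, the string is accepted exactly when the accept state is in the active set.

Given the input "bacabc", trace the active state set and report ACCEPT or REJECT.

Answer: ACCEPT

Trace:
start: ε-closure({0}) = {0,1,2,4,6}
'b' @ 1: {3,5,8}
'a' @ 2: {9,10,12,14}
'c' @ 3: {1,2,4,6,11,13,15}  ✓accept
'a' @ 4: {3,5,7,8}
'b' @ 5: {9,10,12,14}
'c' @ 6: {1,2,4,6,11,13,15}  ✓accept
after full input: {1,2,4,6,11,13,15}  (accept=1 in)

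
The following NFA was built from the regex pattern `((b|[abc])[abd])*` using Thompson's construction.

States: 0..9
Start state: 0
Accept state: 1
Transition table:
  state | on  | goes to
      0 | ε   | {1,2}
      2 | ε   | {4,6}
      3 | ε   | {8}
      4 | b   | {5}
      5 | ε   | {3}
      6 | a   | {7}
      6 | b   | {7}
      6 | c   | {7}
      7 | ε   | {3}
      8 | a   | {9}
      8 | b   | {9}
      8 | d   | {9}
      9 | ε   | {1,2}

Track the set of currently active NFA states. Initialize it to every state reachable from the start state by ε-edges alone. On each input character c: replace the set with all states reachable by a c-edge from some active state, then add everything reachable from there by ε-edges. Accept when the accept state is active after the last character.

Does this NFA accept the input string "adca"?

S₀ = ε-closure({0}) = {0,1,2,4,6}
'a' @ 1: {3,7,8}
'd' @ 2: {1,2,4,6,9}  ✓accept
'c' @ 3: {3,7,8}
'a' @ 4: {1,2,4,6,9}  ✓accept
final: {1,2,4,6,9}; accept 1 in set

Answer: ACCEPT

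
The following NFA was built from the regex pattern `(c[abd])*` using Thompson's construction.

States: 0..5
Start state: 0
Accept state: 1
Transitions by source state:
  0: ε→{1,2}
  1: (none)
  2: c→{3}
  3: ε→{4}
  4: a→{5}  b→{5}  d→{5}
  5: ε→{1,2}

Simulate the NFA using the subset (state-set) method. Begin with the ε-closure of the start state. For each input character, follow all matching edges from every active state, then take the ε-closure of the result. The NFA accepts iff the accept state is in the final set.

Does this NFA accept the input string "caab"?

Answer: REJECT

Steps:
start: ε-closure({0}) = {0,1,2}
'c' @ 1: {3,4}
'a' @ 2: {1,2,5}  [accepting]
'a' @ 3: {}  — dead — no transitions
rest 'b' ignored (set empty)
after full input: {}  (accept=1 not in)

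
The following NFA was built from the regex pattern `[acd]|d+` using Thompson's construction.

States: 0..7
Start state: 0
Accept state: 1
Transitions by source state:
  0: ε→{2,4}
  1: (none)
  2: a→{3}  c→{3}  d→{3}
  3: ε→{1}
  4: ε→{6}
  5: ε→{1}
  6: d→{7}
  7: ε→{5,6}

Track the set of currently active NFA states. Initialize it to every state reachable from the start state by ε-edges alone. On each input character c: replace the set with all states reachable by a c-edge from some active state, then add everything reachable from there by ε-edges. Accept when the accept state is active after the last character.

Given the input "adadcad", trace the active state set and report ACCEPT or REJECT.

initial (ε-close {0}): {0,2,4,6}
'a' @ 1: {1,3}  [accepting]
'd' @ 2: {}  — dead — no transitions
rest 'adcad' ignored (set empty)
after full input: {}  (accept=1 not in)

Answer: REJECT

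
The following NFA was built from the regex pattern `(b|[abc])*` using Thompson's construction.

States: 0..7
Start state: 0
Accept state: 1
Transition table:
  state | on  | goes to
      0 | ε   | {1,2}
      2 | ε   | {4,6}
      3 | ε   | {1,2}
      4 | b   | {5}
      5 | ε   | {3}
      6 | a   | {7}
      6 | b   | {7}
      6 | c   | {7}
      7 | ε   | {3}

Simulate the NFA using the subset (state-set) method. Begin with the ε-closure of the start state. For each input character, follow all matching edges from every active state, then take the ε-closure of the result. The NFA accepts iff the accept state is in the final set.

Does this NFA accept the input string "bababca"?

initial (ε-close {0}): {0,1,2,4,6}
'b' @ 1: {1,2,3,4,5,6,7}  ✓accept
'a' @ 2: {1,2,3,4,6,7}  ✓accept
'b' @ 3: {1,2,3,4,5,6,7}  ✓accept
'a' @ 4: {1,2,3,4,6,7}  ✓accept
'b' @ 5: {1,2,3,4,5,6,7}  ✓accept
'c' @ 6: {1,2,3,4,6,7}  ✓accept
'a' @ 7: {1,2,3,4,6,7}  ✓accept
final: {1,2,3,4,6,7}; accept 1 in set

Answer: ACCEPT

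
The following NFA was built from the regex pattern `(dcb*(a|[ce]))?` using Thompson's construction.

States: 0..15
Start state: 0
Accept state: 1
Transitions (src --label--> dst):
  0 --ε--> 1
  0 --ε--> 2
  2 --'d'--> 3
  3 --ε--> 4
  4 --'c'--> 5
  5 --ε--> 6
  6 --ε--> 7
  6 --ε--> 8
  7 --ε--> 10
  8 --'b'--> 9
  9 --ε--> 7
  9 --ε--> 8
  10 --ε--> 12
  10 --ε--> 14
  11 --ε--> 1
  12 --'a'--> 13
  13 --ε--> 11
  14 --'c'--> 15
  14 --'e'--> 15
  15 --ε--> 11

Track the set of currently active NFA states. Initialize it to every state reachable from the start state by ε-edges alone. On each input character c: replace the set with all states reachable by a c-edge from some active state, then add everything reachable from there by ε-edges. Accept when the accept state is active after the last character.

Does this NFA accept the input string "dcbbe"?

start: ε-closure({0}) = {0,1,2}
'd' @ 1: {3,4}
'c' @ 2: {5,6,7,8,10,12,14}
'b' @ 3: {7,8,9,10,12,14}
'b' @ 4: {7,8,9,10,12,14}
'e' @ 5: {1,11,15}  ✓accept
end set {1,11,15} — state 1 in

Answer: ACCEPT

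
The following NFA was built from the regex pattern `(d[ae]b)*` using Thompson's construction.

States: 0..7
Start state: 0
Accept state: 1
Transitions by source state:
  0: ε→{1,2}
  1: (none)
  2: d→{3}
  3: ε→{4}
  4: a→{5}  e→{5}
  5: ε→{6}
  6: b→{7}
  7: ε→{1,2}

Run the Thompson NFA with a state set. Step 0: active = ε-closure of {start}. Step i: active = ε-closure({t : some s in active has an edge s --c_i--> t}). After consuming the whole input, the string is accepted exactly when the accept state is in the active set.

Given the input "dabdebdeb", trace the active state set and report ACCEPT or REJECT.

Answer: ACCEPT

Trace:
start: ε-closure({0}) = {0,1,2}
'd' @ 1: {3,4}
'a' @ 2: {5,6}
'b' @ 3: {1,2,7}  ✓accept
'd' @ 4: {3,4}
'e' @ 5: {5,6}
'b' @ 6: {1,2,7}  ✓accept
'd' @ 7: {3,4}
'e' @ 8: {5,6}
'b' @ 9: {1,2,7}  ✓accept
final: {1,2,7}; accept 1 in set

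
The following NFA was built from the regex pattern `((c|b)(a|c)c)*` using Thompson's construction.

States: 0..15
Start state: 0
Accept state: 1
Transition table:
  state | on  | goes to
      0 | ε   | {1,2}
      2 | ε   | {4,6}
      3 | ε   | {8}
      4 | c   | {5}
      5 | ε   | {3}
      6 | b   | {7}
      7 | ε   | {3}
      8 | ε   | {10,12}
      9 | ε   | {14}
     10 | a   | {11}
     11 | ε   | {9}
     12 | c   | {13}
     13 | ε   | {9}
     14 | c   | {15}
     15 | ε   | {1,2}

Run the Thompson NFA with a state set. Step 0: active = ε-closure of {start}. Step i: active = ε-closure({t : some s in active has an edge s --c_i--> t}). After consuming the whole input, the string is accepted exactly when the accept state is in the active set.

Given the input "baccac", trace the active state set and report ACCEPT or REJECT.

Answer: ACCEPT

Trace:
initial (ε-close {0}): {0,1,2,4,6}
'b' @ 1: {3,7,8,10,12}
'a' @ 2: {9,11,14}
'c' @ 3: {1,2,4,6,15}  (accept∈set)
'c' @ 4: {3,5,8,10,12}
'a' @ 5: {9,11,14}
'c' @ 6: {1,2,4,6,15}  (accept∈set)
after full input: {1,2,4,6,15}  (accept=1 in)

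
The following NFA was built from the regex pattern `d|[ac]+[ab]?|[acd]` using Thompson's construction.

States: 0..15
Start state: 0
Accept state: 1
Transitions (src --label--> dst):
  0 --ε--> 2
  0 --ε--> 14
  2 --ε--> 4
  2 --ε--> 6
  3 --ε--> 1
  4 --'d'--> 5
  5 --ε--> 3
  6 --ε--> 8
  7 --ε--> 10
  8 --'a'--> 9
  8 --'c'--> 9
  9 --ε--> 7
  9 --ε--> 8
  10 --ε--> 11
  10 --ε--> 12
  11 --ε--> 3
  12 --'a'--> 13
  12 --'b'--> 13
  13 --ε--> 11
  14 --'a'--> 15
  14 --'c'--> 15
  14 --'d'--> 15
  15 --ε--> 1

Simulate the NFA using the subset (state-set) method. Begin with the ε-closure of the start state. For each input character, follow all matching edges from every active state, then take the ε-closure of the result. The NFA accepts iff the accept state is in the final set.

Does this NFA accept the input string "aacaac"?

start: ε-closure({0}) = {0,2,4,6,8,14}
'a' @ 1: {1,3,7,8,9,10,11,12,15}  ✓accept
'a' @ 2: {1,3,7,8,9,10,11,12,13}  ✓accept
'c' @ 3: {1,3,7,8,9,10,11,12}  ✓accept
'a' @ 4: {1,3,7,8,9,10,11,12,13}  ✓accept
'a' @ 5: {1,3,7,8,9,10,11,12,13}  ✓accept
'c' @ 6: {1,3,7,8,9,10,11,12}  ✓accept
final: {1,3,7,8,9,10,11,12}; accept 1 in set

Answer: ACCEPT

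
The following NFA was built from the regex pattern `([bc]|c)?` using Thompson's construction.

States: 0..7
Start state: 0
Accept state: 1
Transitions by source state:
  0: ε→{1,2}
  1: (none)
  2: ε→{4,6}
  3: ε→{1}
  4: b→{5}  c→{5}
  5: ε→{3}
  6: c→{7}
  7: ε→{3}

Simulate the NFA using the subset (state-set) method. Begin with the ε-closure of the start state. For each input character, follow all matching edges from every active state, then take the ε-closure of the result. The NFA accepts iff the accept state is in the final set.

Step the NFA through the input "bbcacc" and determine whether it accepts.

Answer: REJECT

Derivation:
initial (ε-close {0}): {0,1,2,4,6}
'b' @ 1: {1,3,5}  [accepting]
'b' @ 2: {}  — dead — no transitions
rest 'cacc' ignored (set empty)
final: {}; accept 1 not in set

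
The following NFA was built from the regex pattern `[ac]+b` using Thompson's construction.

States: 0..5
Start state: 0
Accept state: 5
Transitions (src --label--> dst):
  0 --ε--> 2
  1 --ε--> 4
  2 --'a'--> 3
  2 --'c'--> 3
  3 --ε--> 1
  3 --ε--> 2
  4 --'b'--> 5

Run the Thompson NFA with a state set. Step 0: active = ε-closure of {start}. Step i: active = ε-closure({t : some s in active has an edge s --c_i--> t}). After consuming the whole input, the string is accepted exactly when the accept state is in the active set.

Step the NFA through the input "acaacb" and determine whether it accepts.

initial (ε-close {0}): {0,2}
'a' @ 1: {1,2,3,4}
'c' @ 2: {1,2,3,4}
'a' @ 3: {1,2,3,4}
'a' @ 4: {1,2,3,4}
'c' @ 5: {1,2,3,4}
'b' @ 6: {5}  [accepting]
final: {5}; accept 5 in set

Answer: ACCEPT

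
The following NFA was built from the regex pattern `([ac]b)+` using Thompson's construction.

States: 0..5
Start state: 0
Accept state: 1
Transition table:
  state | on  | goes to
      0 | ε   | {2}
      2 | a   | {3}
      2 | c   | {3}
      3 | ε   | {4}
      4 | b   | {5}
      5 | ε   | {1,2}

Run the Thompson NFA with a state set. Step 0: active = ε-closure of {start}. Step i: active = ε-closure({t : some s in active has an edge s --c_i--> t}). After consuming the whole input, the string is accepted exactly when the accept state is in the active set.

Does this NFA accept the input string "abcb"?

Answer: ACCEPT

Steps:
initial (ε-close {0}): {0,2}
'a' @ 1: {3,4}
'b' @ 2: {1,2,5}  (accept∈set)
'c' @ 3: {3,4}
'b' @ 4: {1,2,5}  (accept∈set)
after full input: {1,2,5}  (accept=1 in)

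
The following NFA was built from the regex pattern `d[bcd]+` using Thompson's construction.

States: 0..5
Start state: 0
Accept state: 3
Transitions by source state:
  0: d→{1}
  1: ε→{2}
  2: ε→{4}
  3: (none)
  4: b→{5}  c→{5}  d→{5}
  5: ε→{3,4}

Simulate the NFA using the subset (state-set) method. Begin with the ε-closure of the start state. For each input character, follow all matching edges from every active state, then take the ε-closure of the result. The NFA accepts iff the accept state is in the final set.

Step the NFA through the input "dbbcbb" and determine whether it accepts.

Answer: ACCEPT

Steps:
initial (ε-close {0}): {0}
'd' @ 1: {1,2,4}
'b' @ 2: {3,4,5}  ✓accept
'b' @ 3: {3,4,5}  ✓accept
'c' @ 4: {3,4,5}  ✓accept
'b' @ 5: {3,4,5}  ✓accept
'b' @ 6: {3,4,5}  ✓accept
final: {3,4,5}; accept 3 in set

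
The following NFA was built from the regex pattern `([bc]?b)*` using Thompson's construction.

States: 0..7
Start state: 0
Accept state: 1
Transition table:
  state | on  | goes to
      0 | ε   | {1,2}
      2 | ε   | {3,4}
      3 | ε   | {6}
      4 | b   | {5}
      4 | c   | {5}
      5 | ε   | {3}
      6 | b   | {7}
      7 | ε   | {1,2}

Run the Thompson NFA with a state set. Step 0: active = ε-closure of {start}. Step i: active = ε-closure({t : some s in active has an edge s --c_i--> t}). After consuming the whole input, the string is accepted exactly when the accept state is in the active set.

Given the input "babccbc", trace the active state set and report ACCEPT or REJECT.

Answer: REJECT

Derivation:
S₀ = ε-closure({0}) = {0,1,2,3,4,6}
'b' @ 1: {1,2,3,4,5,6,7}  (accept∈set)
'a' @ 2: {}  — state set empty
rest 'bccbc' ignored (set empty)
final: {}; accept 1 not in set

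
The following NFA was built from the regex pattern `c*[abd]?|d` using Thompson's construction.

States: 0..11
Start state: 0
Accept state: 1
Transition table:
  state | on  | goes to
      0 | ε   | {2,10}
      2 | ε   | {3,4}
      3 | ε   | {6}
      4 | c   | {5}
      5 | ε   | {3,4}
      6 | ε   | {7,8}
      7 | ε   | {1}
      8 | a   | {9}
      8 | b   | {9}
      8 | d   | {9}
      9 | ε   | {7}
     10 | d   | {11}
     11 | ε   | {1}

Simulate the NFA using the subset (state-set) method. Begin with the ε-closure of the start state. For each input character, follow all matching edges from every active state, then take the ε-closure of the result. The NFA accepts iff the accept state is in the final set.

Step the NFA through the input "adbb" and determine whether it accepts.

start: ε-closure({0}) = {0,1,2,3,4,6,7,8,10}
'a' @ 1: {1,7,9}  [accepting]
'd' @ 2: {}  — state set empty
rest 'bb' ignored (set empty)
final: {}; accept 1 not in set

Answer: REJECT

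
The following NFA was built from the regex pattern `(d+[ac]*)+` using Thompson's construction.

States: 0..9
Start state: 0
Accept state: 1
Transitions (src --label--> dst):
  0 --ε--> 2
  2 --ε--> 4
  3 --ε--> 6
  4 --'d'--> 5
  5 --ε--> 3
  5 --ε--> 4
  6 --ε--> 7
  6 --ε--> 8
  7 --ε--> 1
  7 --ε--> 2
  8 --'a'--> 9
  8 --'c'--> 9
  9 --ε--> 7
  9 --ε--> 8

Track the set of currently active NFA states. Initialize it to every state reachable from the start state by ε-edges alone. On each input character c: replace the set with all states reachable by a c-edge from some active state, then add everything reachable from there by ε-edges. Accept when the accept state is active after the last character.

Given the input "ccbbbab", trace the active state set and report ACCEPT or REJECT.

Answer: REJECT

Steps:
initial (ε-close {0}): {0,2,4}
'c' @ 1: {}  — state set empty
rest 'cbbbab' ignored (set empty)
end set {} — state 1 not in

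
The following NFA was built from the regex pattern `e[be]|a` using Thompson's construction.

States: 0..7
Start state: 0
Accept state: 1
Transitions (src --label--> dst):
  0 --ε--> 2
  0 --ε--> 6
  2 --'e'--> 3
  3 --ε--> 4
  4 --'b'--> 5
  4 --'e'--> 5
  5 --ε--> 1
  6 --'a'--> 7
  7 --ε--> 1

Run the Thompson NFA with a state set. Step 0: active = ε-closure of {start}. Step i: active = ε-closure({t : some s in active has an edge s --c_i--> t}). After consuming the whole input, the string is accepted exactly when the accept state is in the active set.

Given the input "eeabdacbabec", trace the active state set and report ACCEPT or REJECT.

Answer: REJECT

Trace:
start: ε-closure({0}) = {0,2,6}
'e' @ 1: {3,4}
'e' @ 2: {1,5}  (accept∈set)
'a' @ 3: {}  — no active states
rest 'bdacbabec' ignored (set empty)
after full input: {}  (accept=1 not in)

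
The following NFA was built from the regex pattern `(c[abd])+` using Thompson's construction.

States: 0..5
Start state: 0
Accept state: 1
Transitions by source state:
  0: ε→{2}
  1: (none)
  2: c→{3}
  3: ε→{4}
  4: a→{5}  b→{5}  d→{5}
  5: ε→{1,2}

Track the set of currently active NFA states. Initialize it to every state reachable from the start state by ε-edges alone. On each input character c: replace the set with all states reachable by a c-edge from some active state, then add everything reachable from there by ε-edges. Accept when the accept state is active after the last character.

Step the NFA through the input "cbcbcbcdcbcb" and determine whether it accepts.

Answer: ACCEPT

Trace:
start: ε-closure({0}) = {0,2}
'c' @ 1: {3,4}
'b' @ 2: {1,2,5}  ✓accept
'c' @ 3: {3,4}
'b' @ 4: {1,2,5}  ✓accept
'c' @ 5: {3,4}
'b' @ 6: {1,2,5}  ✓accept
'c' @ 7: {3,4}
'd' @ 8: {1,2,5}  ✓accept
'c' @ 9: {3,4}
'b' @ 10: {1,2,5}  ✓accept
'c' @ 11: {3,4}
'b' @ 12: {1,2,5}  ✓accept
final: {1,2,5}; accept 1 in set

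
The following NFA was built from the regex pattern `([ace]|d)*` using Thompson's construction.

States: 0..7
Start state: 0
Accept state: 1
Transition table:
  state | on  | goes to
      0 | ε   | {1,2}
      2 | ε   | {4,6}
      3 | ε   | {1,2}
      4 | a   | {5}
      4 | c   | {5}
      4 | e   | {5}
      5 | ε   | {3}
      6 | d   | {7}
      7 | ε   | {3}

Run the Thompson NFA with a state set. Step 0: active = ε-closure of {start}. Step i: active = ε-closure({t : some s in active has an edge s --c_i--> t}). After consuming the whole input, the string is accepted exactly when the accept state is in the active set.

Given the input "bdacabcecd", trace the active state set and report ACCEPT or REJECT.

Answer: REJECT

Derivation:
initial (ε-close {0}): {0,1,2,4,6}
'b' @ 1: {}  — no active states
rest 'dacabcecd' ignored (set empty)
end set {} — state 1 not in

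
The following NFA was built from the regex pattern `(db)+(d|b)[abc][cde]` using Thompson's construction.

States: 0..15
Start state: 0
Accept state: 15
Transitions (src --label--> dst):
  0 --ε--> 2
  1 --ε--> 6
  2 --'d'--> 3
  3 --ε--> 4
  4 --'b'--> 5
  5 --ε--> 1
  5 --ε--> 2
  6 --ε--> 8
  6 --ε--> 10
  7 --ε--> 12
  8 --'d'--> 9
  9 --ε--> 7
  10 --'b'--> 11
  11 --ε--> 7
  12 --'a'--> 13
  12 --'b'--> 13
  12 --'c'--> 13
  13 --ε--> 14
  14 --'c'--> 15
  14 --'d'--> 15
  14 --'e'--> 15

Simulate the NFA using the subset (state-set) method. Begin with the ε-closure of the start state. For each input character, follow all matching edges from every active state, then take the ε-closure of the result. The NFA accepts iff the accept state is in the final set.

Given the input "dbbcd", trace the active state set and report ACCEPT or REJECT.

Answer: ACCEPT

Steps:
start: ε-closure({0}) = {0,2}
'd' @ 1: {3,4}
'b' @ 2: {1,2,5,6,8,10}
'b' @ 3: {7,11,12}
'c' @ 4: {13,14}
'd' @ 5: {15}  ✓accept
after full input: {15}  (accept=15 in)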